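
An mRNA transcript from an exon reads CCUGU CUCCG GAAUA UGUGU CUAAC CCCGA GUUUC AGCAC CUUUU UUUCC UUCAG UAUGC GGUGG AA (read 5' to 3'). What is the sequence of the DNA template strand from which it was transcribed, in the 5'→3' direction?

Replace U with T to get the coding DNA strand: CCTGTCTCCGGAATATGTGTCTAACCCCGAGTTTCAGCACCTTTTTTTCCTTCAGTATGCGGTGGAA. The template strand is its reverse complement (complement GGACAGAGGCCTTATACACAGATTGGGGCTCAAAGTCGTGGAAAAAAAGGAAGTCATACGCCACCTT, then reverse).

5′-TTCCACCGCATACTGAAGGAAAAAAAGGTGCTGAAACTCGGGGTTAGACACATATTCCGGAGACAGG-3′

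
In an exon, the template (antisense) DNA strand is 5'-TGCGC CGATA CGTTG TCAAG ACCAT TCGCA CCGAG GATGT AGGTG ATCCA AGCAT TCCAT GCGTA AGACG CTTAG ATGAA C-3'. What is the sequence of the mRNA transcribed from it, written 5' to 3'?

5'-GUUCAUCUAAGCGUCUUACGCAUGGAAUGCUUGGAUCACCUACAUCCUCGGUGCGAAUGGUCUUGACAACGUAUCGGCGCA-3'

RNA polymerase reads the template 3'→5' and synthesizes mRNA 5'→3' by base-pairing (A→U, T→A, G↔C). The complement of the template is ACGCGGCTATGCAACAGTTCTGGTAAGCGTGGCTCCTACATCCACTAGGTTCGTAAGGTACGCATTCTGCGAATCTACTTG; antiparallel, so 5'→3' the coding strand is GTTCATCTAAGCGTCTTACGCATGGAATGCTTGGATCACCTACATCCTCGGTGCGAATGGTCTTGACAACGTATCGGCGCA. Replace T with U for the mRNA.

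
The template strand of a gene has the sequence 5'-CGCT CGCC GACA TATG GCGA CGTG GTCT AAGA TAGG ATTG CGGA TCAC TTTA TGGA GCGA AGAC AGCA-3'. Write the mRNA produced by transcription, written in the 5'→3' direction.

5'-UGCUGUCUUCGCUCCAUAAAGUGAUCCGCAAUCCUAUCUUAGACCACGUCGCCAUAUGUCGGCGAGCG-3'

The mRNA has the sequence of the coding strand (reverse complement of the template) with T→U. Reverse complement of CGCTCGCCGACATATGGCGACGTGGTCTAAGATAGGATTGCGGATCACTTTATGGAGCGAAGACAGCA is TGCTGTCTTCGCTCCATAAAGTGATCCGCAATCCTATCTTAGACCACGTCGCCATATGTCGGCGAGCG; then T→U.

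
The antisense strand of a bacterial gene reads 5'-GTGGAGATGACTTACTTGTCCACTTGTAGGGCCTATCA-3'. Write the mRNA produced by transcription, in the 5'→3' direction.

The mRNA has the sequence of the coding strand (reverse complement of the template) with T→U. Reverse complement of GTGGAGATGACTTACTTGTCCACTTGTAGGGCCTATCA is TGATAGGCCCTACAAGTGGACAAGTAAGTCATCTCCAC; then T→U.

5'-UGAUAGGCCCUACAAGUGGACAAGUAAGUCAUCUCCAC-3'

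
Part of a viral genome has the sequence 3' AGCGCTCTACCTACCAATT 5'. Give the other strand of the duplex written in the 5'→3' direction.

The strand is given 3'→5', so its complement runs 5'→3' in the same left-to-right order: pair each base A↔T, G↔C.

5'-TCGCGAGATGGATGGTTAA-3'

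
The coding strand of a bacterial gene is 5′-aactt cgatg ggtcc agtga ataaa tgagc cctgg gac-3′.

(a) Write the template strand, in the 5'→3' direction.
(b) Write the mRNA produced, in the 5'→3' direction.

(a) 5'-GTCCCAGGGCTCATTTATTCACTGGACCCATCGAAGTT-3'
(b) 5'-AACUUCGAUGGGUCCAGUGAAUAAAUGAGCCCUGGGAC-3'

(a) The template strand is the reverse complement of the coding strand: complement TTGAAGCTACCCAGGTCACTTATTTACTCGGGACCCTG, then reverse.
(b) mRNA matches the coding strand with T→U.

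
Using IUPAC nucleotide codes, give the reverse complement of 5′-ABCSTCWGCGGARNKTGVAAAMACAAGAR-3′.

5'-YTCTTGTKTTTBCAMNYTCCGCWGASGVT-3'

Standard pairs A↔T, G↔C; ambiguity codes pair R↔Y, M↔K, W↔W, S↔S, B↔V, N↔N. Complement (TVGSAGWCGCCTYNMACBTTTKTGTTCTY), then reverse for 5'→3'.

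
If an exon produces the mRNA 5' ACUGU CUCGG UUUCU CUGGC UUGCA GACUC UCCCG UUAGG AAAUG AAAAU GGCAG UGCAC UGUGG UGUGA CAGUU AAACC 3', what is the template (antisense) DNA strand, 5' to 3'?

5′-GGTTTAACTGTCACACCACAGTGCACTGCCATTTTCATTTCCTAACGGGAGAGTCTGCAAGCCAGAGAAACCGAGACAGT-3′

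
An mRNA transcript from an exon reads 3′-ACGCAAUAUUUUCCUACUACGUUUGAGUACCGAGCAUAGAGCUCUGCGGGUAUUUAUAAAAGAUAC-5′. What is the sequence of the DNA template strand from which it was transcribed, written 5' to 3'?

5'-TGCGTTATAAAAGGATGATGCAAACTCATGGCTCGTATCTCGAGACGCCCATAAATATTTTCTATG-3'

Written 5'→3' the mRNA is CAUAGAAAAUAUUUAUGGGCGUCUCGAGAUACGAGCCAUGAGUUUGCAUCAUCCUUUUAUAACGCA, so the coding DNA strand is CATAGAAAATATTTATGGGCGTCTCGAGATACGAGCCATGAGTTTGCATCATCCTTTTATAACGCA. The template is its reverse complement.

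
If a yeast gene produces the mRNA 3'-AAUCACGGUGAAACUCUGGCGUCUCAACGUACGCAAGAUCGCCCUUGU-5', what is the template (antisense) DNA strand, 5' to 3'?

5'-TTAGTGCCACTTTGAGACCGCAGAGTTGCATGCGTTCTAGCGGGAACA-3'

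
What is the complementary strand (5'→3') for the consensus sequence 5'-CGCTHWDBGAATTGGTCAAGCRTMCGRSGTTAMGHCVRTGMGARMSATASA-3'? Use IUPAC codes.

5'-TSTATSKYTCKCAYBGDCKTAACSYCGKAYGCTTGACCAATTCVHWDAGCG-3'

Standard pairs A↔T, G↔C; ambiguity codes pair R↔Y, M↔K, W↔W, S↔S, B↔V, D↔H. Complement (GCGADWHVCTTAACCAGTTCGYAKGCYSCAATKCDGBYACKCTYKSTATST), then reverse for 5'→3'.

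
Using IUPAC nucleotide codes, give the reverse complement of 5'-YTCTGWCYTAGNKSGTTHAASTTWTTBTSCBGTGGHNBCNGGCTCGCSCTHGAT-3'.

5′-ATCDAGSGCGAGCCNGVNDCCACVGSAVAAWAASTTDAACSMNCTARGWCAGAR-3′

Standard pairs A↔T, G↔C; ambiguity codes pair Y↔R, K↔M, W↔W, S↔S, B↔V, H↔D, N↔N. Complement (RAGACWGRATCNMSCAADTTSAAWAAVASGVCACCDNVGNCCGAGCGSGADCTA), then reverse for 5'→3'.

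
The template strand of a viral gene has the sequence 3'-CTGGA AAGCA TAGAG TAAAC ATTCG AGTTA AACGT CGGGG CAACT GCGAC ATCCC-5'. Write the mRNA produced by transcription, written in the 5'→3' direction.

Reading the template 3'→5' as shown, RNA polymerase pairs each base (A→U, T→A, G↔C) to build mRNA 5'→3' directly.

5'-GACCUUUCGUAUCUCAUUUGUAAGCUCAAUUUGCAGCCCCGUUGACGCUGUAGGG-3'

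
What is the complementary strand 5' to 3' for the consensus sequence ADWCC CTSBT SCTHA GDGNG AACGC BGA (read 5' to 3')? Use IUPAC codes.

Standard pairs A↔T, G↔C; ambiguity codes pair W↔W, S↔S, B↔V, D↔H, N↔N. Complement (THWGGGASVASGADTCHCNCTTGCGVCT), then reverse for 5'→3'.

5'-TCVGCGTTCNCHCTDAGSAVSAGGGWHT-3'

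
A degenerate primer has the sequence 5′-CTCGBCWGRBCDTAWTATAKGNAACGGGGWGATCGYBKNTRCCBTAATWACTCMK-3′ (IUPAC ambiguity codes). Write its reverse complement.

5'-MKGAGTWATTAVGGYANMVRCGATCWCCCCGTTNCMTATAWTAHGVYCWGVCGAG-3'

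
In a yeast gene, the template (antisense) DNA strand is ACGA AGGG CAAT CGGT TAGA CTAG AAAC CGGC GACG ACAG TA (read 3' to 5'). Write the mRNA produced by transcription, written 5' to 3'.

5′-UGCUUCCCGUUAGCCAAUCUGAUCUUUGGCCGCUGCUGUCAU-3′

Reading the template 3'→5' as shown, RNA polymerase pairs each base (A→U, T→A, G↔C) to build mRNA 5'→3' directly.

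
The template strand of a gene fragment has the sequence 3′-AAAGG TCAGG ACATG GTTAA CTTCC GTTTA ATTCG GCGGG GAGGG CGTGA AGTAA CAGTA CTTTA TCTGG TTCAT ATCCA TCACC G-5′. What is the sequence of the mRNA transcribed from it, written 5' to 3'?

5'-UUUCCAGUCCUGUACCAAUUGAAGGCAAAUUAAGCCGCCCCUCCCGCACUUCAUUGUCAUGAAAUAGACCAAGUAUAGGUAGUGGC-3'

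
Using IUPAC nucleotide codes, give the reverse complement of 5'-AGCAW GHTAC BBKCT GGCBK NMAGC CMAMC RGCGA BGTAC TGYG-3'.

5′-CRCAGTACVTCGCYGKTKGGCTKNMVGCCAGMVVGTADCWTGCT-3′

Standard pairs A↔T, G↔C; ambiguity codes pair R↔Y, M↔K, W↔W, B↔V, H↔D, N↔N. Complement (TCGTWCDATGVVMGACCGVMNKTCGGKTKGYCGCTVCATGACRC), then reverse for 5'→3'.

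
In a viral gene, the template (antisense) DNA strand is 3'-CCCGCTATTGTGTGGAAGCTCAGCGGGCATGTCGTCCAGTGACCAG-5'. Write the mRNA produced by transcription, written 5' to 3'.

5'-GGGCGAUAACACACCUUCGAGUCGCCCGUACAGCAGGUCACUGGUC-3'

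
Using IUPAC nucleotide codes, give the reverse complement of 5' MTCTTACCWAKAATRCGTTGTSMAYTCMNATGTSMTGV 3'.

5'-BCAKSACATNKGARTKSACAACGYATTMTWGGTAAGAK-3'

Standard pairs A↔T, G↔C; ambiguity codes pair R↔Y, M↔K, W↔W, S↔S, V↔B, N↔N. Complement (KAGAATGGWTMTTAYGCAACASKTRAGKNTACASKACB), then reverse for 5'→3'.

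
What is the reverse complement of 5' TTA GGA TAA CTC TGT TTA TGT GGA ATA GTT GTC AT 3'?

5′-ATGACAACTATTCCACATAAACAGAGTTATCCTAA-3′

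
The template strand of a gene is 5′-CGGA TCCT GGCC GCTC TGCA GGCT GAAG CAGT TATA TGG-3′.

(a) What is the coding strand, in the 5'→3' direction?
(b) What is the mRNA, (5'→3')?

(a) 5′-CCATATAACTGCTTCAGCCTGCAGAGCGGCCAGGATCCG-3′
(b) 5'-CCAUAUAACUGCUUCAGCCUGCAGAGCGGCCAGGAUCCG-3'

(a) The coding strand is the reverse complement of the template: complement GCCTAGGACCGGCGAGACGTCCGACTTCGTCAATATACC, then reverse.
(b) mRNA has the coding-strand sequence with T→U.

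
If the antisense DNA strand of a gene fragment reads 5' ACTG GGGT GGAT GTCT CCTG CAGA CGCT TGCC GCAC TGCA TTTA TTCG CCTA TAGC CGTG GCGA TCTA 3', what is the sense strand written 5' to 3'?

The coding strand is complementary and antiparallel to the template: take the complement (A↔T, G↔C) and reverse.

5'-TAGATCGCCACGGCTATAGGCGAATAAATGCAGTGCGGCAAGCGTCTGCAGGAGACATCCACCCCAGT-3'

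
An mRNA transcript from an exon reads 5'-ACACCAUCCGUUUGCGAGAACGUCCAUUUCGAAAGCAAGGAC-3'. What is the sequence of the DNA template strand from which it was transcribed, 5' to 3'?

Replace U with T to get the coding DNA strand: ACACCATCCGTTTGCGAGAACGTCCATTTCGAAAGCAAGGAC. The template strand is its reverse complement (complement TGTGGTAGGCAAACGCTCTTGCAGGTAAAGCTTTCGTTCCTG, then reverse).

5′-GTCCTTGCTTTCGAAATGGACGTTCTCGCAAACGGATGGTGT-3′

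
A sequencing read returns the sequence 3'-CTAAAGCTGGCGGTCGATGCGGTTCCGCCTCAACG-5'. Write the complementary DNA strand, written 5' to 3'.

The strand is given 3'→5', so its complement runs 5'→3' in the same left-to-right order: pair each base A↔T, G↔C.

5'-GATTTCGACCGCCAGCTACGCCAAGGCGGAGTTGC-3'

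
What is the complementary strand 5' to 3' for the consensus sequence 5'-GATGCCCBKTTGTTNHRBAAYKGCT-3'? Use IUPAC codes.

5′-AGCMRTTVYDNAACAAMVGGGCATC-3′

Standard pairs A↔T, G↔C; ambiguity codes pair R↔Y, K↔M, B↔V, H↔D, N↔N. Complement (CTACGGGVMAACAANDYVTTRMCGA), then reverse for 5'→3'.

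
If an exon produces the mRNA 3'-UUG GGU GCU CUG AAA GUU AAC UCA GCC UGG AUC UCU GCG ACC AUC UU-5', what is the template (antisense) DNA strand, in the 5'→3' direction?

5′-AACCCACGAGACTTTCAATTGAGTCGGACCTAGAGACGCTGGTAGAA-3′

Written 5'→3' the mRNA is UUCUACCAGCGUCUCUAGGUCCGACUCAAUUGAAAGUCUCGUGGGUU, so the coding DNA strand is TTCTACCAGCGTCTCTAGGTCCGACTCAATTGAAAGTCTCGTGGGTT. The template is its reverse complement.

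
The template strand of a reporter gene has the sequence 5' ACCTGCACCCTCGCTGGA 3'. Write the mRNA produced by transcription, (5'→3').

5′-UCCAGCGAGGGUGCAGGU-3′

The mRNA has the sequence of the coding strand (reverse complement of the template) with T→U. Reverse complement of ACCTGCACCCTCGCTGGA is TCCAGCGAGGGTGCAGGT; then T→U.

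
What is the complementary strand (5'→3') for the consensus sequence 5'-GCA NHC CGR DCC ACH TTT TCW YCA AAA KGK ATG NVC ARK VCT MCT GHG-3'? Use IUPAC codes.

5'-CDCAGKAGBMYTGBNCATMCMTTTTGRWGAAAADGTGGHYCGGDNTGC-3'

Standard pairs A↔T, G↔C; ambiguity codes pair R↔Y, M↔K, W↔W, D↔H, V↔B, N↔N. Complement (CGTNDGGCYHGGTGDAAAAGWRGTTTTMCMTACNBGTYMBGAKGACDC), then reverse for 5'→3'.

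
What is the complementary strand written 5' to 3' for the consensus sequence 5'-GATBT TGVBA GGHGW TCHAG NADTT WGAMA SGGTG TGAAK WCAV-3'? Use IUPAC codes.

5'-BTGWMTTCACACCSTKTCWAAHTNCTDGAWCDCCTVBCAAVATC-3'

Standard pairs A↔T, G↔C; ambiguity codes pair M↔K, W↔W, S↔S, B↔V, D↔H, N↔N. Complement (CTAVAACBVTCCDCWAGDTCNTHAAWCTKTSCCACACTTMWGTB), then reverse for 5'→3'.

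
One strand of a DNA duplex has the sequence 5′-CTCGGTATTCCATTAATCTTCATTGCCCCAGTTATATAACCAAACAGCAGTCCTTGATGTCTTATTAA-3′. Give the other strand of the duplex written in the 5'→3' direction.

5'-TTAATAAGACATCAAGGACTGCTGTTTGGTTATATAACTGGGGCAATGAAGATTAATGGAATACCGAG-3'

Pairing A↔T and G↔C gives GAGCCATAAGGTAATTAGAAGTAACGGGGTCAATATATTGGTTTGTCGTCAGGAACTACAGAATAATT, running 3'→5'. Reverse for the 5'→3' convention.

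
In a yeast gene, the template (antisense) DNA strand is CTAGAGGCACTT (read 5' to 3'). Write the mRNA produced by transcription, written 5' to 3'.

5'-AAGUGCCUCUAG-3'

The mRNA has the sequence of the coding strand (reverse complement of the template) with T→U. Reverse complement of CTAGAGGCACTT is AAGTGCCTCTAG; then T→U.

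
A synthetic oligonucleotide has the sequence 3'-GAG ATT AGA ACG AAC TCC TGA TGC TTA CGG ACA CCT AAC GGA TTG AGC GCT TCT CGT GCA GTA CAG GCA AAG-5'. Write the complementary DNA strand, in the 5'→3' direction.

5'-CTCTAATCTTGCTTGAGGACTACGAATGCCTGTGGATTGCCTAACTCGCGAAGAGCACGTCATGTCCGTTTC-3'

The strand is given 3'→5', so its complement runs 5'→3' in the same left-to-right order: pair each base A↔T, G↔C.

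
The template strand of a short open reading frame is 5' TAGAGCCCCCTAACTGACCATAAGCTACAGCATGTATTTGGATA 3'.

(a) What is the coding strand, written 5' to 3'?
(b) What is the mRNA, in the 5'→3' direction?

(a) 5'-TATCCAAATACATGCTGTAGCTTATGGTCAGTTAGGGGGCTCTA-3'
(b) 5'-UAUCCAAAUACAUGCUGUAGCUUAUGGUCAGUUAGGGGGCUCUA-3'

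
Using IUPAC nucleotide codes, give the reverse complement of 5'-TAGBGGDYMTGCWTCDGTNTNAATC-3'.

5'-GATTNANACHGAWGCAKRHCCVCTA-3'

Standard pairs A↔T, G↔C; ambiguity codes pair Y↔R, M↔K, W↔W, B↔V, D↔H, N↔N. Complement (ATCVCCHRKACGWAGHCANANTTAG), then reverse for 5'→3'.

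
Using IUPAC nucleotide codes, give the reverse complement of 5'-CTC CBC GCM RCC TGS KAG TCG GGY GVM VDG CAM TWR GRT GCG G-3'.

5'-CCGCAYCYWAKTGCHBKBCRCCCGACTMSCAGGYKGCGVGGAG-3'

Standard pairs A↔T, G↔C; ambiguity codes pair R↔Y, M↔K, W↔W, S↔S, B↔V, D↔H. Complement (GAGGVGCGKYGGACSMTCAGCCCRCBKBHCGTKAWYCYACGCC), then reverse for 5'→3'.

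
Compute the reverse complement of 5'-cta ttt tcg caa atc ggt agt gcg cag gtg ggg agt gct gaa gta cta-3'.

5'-TAGTACTTCAGCACTCCCCACCTGCGCACTACCGATTTGCGAAAATAG-3'

Complement each base (A↔T, G↔C): GATAAAAGCGTTTAGCCATCACGCGTCCACCCCTCACGACTTCATGAT. Then reverse.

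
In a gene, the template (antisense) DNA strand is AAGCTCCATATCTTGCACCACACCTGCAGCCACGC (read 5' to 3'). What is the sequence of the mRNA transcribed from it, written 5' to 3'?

RNA polymerase reads the template 3'→5' and synthesizes mRNA 5'→3' by base-pairing (A→U, T→A, G↔C). The complement of the template is TTCGAGGTATAGAACGTGGTGTGGACGTCGGTGCG; antiparallel, so 5'→3' the coding strand is GCGTGGCTGCAGGTGTGGTGCAAGATATGGAGCTT. Replace T with U for the mRNA.

5′-GCGUGGCUGCAGGUGUGGUGCAAGAUAUGGAGCUU-3′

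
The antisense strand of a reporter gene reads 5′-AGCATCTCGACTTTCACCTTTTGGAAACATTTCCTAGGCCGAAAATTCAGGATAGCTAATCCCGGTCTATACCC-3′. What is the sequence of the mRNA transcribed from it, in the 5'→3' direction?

5'-GGGUAUAGACCGGGAUUAGCUAUCCUGAAUUUUCGGCCUAGGAAAUGUUUCCAAAAGGUGAAAGUCGAGAUGCU-3'

The mRNA has the sequence of the coding strand (reverse complement of the template) with T→U. Reverse complement of AGCATCTCGACTTTCACCTTTTGGAAACATTTCCTAGGCCGAAAATTCAGGATAGCTAATCCCGGTCTATACCC is GGGTATAGACCGGGATTAGCTATCCTGAATTTTCGGCCTAGGAAATGTTTCCAAAAGGTGAAAGTCGAGATGCT; then T→U.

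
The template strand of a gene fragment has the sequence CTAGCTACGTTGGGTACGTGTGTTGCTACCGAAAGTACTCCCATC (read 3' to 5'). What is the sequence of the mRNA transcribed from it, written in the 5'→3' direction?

Reading the template 3'→5' as shown, RNA polymerase pairs each base (A→U, T→A, G↔C) to build mRNA 5'→3' directly.

5'-GAUCGAUGCAACCCAUGCACACAACGAUGGCUUUCAUGAGGGUAG-3'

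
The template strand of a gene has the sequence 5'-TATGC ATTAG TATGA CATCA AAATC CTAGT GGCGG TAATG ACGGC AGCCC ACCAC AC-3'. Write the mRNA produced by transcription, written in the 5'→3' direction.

RNA polymerase reads the template 3'→5' and synthesizes mRNA 5'→3' by base-pairing (A→U, T→A, G↔C). The complement of the template is ATACGTAATCATACTGTAGTTTTAGGATCACCGCCATTACTGCCGTCGGGTGGTGTG; antiparallel, so 5'→3' the coding strand is GTGTGGTGGGCTGCCGTCATTACCGCCACTAGGATTTTGATGTCATACTAATGCATA. Replace T with U for the mRNA.

5′-GUGUGGUGGGCUGCCGUCAUUACCGCCACUAGGAUUUUGAUGUCAUACUAAUGCAUA-3′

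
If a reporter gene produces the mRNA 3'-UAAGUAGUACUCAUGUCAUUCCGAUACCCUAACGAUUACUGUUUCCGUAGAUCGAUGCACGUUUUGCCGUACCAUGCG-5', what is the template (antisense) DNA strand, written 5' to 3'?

Written 5'→3' the mRNA is GCGUACCAUGCCGUUUUGCACGUAGCUAGAUGCCUUUGUCAUUAGCAAUCCCAUAGCCUUACUGUACUCAUGAUGAAU, so the coding DNA strand is GCGTACCATGCCGTTTTGCACGTAGCTAGATGCCTTTGTCATTAGCAATCCCATAGCCTTACTGTACTCATGATGAAT. The template is its reverse complement.

5′-ATTCATCATGAGTACAGTAAGGCTATGGGATTGCTAATGACAAAGGCATCTAGCTACGTGCAAAACGGCATGGTACGC-3′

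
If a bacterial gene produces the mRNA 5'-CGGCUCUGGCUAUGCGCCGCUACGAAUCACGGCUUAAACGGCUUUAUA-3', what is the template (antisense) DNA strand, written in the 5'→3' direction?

5'-TATAAAGCCGTTTAAGCCGTGATTCGTAGCGGCGCATAGCCAGAGCCG-3'

Replace U with T to get the coding DNA strand: CGGCTCTGGCTATGCGCCGCTACGAATCACGGCTTAAACGGCTTTATA. The template strand is its reverse complement (complement GCCGAGACCGATACGCGGCGATGCTTAGTGCCGAATTTGCCGAAATAT, then reverse).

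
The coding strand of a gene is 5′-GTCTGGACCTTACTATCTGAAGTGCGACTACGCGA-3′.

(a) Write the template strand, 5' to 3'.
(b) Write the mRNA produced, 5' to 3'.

(a) 5'-TCGCGTAGTCGCACTTCAGATAGTAAGGTCCAGAC-3'
(b) 5'-GUCUGGACCUUACUAUCUGAAGUGCGACUACGCGA-3'

(a) The template strand is the reverse complement of the coding strand: complement CAGACCTGGAATGATAGACTTCACGCTGATGCGCT, then reverse.
(b) mRNA matches the coding strand with T→U.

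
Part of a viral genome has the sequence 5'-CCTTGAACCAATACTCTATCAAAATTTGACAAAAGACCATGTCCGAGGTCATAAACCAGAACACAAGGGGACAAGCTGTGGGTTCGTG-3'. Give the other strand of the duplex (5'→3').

Pairing A↔T and G↔C gives GGAACTTGGTTATGAGATAGTTTTAAACTGTTTTCTGGTACAGGCTCCAGTATTTGGTCTTGTGTTCCCCTGTTCGACACCCAAGCAC, running 3'→5'. Reverse for the 5'→3' convention.

5'-CACGAACCCACAGCTTGTCCCCTTGTGTTCTGGTTTATGACCTCGGACATGGTCTTTTGTCAAATTTTGATAGAGTATTGGTTCAAGG-3'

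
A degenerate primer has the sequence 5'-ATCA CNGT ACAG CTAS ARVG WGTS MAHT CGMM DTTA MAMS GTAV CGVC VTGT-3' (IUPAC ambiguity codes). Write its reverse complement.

Standard pairs A↔T, G↔C; ambiguity codes pair R↔Y, M↔K, W↔W, S↔S, D↔H, V↔B, N↔N. Complement (TAGTGNCATGTCGATSTYBCWCASKTDAGCKKHAATKTKSCATBGCBGBACA), then reverse for 5'→3'.

5'-ACABGBCGBTACSKTKTAAHKKCGADTKSACWCBYTSTAGCTGTACNGTGAT-3'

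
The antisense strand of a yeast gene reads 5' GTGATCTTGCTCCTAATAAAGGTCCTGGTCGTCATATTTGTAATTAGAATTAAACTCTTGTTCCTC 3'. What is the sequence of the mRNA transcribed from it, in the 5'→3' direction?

5'-GAGGAACAAGAGUUUAAUUCUAAUUACAAAUAUGACGACCAGGACCUUUAUUAGGAGCAAGAUCAC-3'

RNA polymerase reads the template 3'→5' and synthesizes mRNA 5'→3' by base-pairing (A→U, T→A, G↔C). The complement of the template is CACTAGAACGAGGATTATTTCCAGGACCAGCAGTATAAACATTAATCTTAATTTGAGAACAAGGAG; antiparallel, so 5'→3' the coding strand is GAGGAACAAGAGTTTAATTCTAATTACAAATATGACGACCAGGACCTTTATTAGGAGCAAGATCAC. Replace T with U for the mRNA.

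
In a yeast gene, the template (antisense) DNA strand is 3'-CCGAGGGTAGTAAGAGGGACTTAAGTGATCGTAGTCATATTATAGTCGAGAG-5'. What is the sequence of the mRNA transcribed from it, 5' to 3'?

5'-GGCUCCCAUCAUUCUCCCUGAAUUCACUAGCAUCAGUAUAAUAUCAGCUCUC-3'

Reading the template 3'→5' as shown, RNA polymerase pairs each base (A→U, T→A, G↔C) to build mRNA 5'→3' directly.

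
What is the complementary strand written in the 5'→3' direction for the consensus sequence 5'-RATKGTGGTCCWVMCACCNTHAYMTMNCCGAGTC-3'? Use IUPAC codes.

Standard pairs A↔T, G↔C; ambiguity codes pair R↔Y, M↔K, W↔W, H↔D, V↔B, N↔N. Complement (YTAMCACCAGGWBKGTGGNADTRKAKNGGCTCAG), then reverse for 5'→3'.

5'-GACTCGGNKAKRTDANGGTGKBWGGACCACMATY-3'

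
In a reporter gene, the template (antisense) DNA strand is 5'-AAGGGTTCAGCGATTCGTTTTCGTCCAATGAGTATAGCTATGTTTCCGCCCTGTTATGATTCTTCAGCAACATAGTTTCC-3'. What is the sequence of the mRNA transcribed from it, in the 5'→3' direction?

RNA polymerase reads the template 3'→5' and synthesizes mRNA 5'→3' by base-pairing (A→U, T→A, G↔C). The complement of the template is TTCCCAAGTCGCTAAGCAAAAGCAGGTTACTCATATCGATACAAAGGCGGGACAATACTAAGAAGTCGTTGTATCAAAGG; antiparallel, so 5'→3' the coding strand is GGAAACTATGTTGCTGAAGAATCATAACAGGGCGGAAACATAGCTATACTCATTGGACGAAAACGAATCGCTGAACCCTT. Replace T with U for the mRNA.

5′-GGAAACUAUGUUGCUGAAGAAUCAUAACAGGGCGGAAACAUAGCUAUACUCAUUGGACGAAAACGAAUCGCUGAACCCUU-3′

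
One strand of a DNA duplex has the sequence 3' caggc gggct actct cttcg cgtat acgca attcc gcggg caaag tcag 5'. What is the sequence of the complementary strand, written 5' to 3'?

5'-GTCCGCCCGATGAGAGAAGCGCATATGCGTTAAGGCGCCCGTTTCAGTC-3'

The strand is given 3'→5', so its complement runs 5'→3' in the same left-to-right order: pair each base A↔T, G↔C.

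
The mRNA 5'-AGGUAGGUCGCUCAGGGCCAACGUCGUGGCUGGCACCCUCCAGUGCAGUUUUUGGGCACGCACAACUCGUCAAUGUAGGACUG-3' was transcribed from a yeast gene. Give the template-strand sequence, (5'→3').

Replace U with T to get the coding DNA strand: AGGTAGGTCGCTCAGGGCCAACGTCGTGGCTGGCACCCTCCAGTGCAGTTTTTGGGCACGCACAACTCGTCAATGTAGGACTG. The template strand is its reverse complement (complement TCCATCCAGCGAGTCCCGGTTGCAGCACCGACCGTGGGAGGTCACGTCAAAAACCCGTGCGTGTTGAGCAGTTACATCCTGAC, then reverse).

5'-CAGTCCTACATTGACGAGTTGTGCGTGCCCAAAAACTGCACTGGAGGGTGCCAGCCACGACGTTGGCCCTGAGCGACCTACCT-3'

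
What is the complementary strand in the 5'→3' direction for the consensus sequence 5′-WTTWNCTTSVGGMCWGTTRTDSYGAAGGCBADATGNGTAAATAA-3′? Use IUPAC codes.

5'-TTATTTACNCATHTVGCCTTCRSHAYAACWGKCCBSAAGNWAAW-3'

Standard pairs A↔T, G↔C; ambiguity codes pair R↔Y, M↔K, W↔W, S↔S, B↔V, D↔H, N↔N. Complement (WAAWNGAASBCCKGWCAAYAHSRCTTCCGVTHTACNCATTTATT), then reverse for 5'→3'.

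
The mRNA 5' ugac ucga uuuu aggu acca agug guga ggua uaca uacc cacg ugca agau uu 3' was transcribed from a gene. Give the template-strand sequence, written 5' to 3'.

5'-AAATCTTGCACGTGGGTATGTATACCTCACCACTTGGTACCTAAAATCGAGTCA-3'

Replace U with T to get the coding DNA strand: TGACTCGATTTTAGGTACCAAGTGGTGAGGTATACATACCCACGTGCAAGATTT. The template strand is its reverse complement (complement ACTGAGCTAAAATCCATGGTTCACCACTCCATATGTATGGGTGCACGTTCTAAA, then reverse).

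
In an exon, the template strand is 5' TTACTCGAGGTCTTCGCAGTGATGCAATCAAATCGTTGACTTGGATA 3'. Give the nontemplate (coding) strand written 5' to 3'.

The coding strand is complementary and antiparallel to the template: take the complement (A↔T, G↔C) and reverse.

5′-TATCCAAGTCAACGATTTGATTGCATCACTGCGAAGACCTCGAGTAA-3′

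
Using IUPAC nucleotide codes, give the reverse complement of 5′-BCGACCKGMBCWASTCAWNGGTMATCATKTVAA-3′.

Standard pairs A↔T, G↔C; ambiguity codes pair M↔K, W↔W, S↔S, B↔V, N↔N. Complement (VGCTGGMCKVGWTSAGTWNCCAKTAGTAMABTT), then reverse for 5'→3'.

5'-TTBAMATGATKACCNWTGASTWGVKCMGGTCGV-3'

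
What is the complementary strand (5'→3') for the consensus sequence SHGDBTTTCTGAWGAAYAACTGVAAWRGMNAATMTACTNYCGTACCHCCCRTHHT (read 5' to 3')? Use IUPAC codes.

Standard pairs A↔T, G↔C; ambiguity codes pair R↔Y, M↔K, W↔W, S↔S, B↔V, D↔H, N↔N. Complement (SDCHVAAAGACTWCTTRTTGACBTTWYCKNTTAKATGANRGCATGGDGGGYADDA), then reverse for 5'→3'.

5'-ADDAYGGGDGGTACGRNAGTAKATTNKCYWTTBCAGTTRTTCWTCAGAAAVHCDS-3'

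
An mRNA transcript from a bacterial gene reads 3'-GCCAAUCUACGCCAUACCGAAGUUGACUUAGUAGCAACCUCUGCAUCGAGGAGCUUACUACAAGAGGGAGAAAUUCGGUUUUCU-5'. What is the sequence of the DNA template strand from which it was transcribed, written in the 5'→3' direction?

Written 5'→3' the mRNA is UCUUUUGGCUUAAAGAGGGAGAACAUCAUUCGAGGAGCUACGUCUCCAACGAUGAUUCAGUUGAAGCCAUACCGCAUCUAACCG, so the coding DNA strand is TCTTTTGGCTTAAAGAGGGAGAACATCATTCGAGGAGCTACGTCTCCAACGATGATTCAGTTGAAGCCATACCGCATCTAACCG. The template is its reverse complement.

5′-CGGTTAGATGCGGTATGGCTTCAACTGAATCATCGTTGGAGACGTAGCTCCTCGAATGATGTTCTCCCTCTTTAAGCCAAAAGA-3′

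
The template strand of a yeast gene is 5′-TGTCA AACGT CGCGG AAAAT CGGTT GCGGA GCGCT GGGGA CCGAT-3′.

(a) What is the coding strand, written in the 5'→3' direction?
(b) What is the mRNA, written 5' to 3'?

(a) 5′-ATCGGTCCCCAGCGCTCCGCAACCGATTTTCCGCGACGTTTGACA-3′
(b) 5'-AUCGGUCCCCAGCGCUCCGCAACCGAUUUUCCGCGACGUUUGACA-3'

(a) The coding strand is the reverse complement of the template: complement ACAGTTTGCAGCGCCTTTTAGCCAACGCCTCGCGACCCCTGGCTA, then reverse.
(b) mRNA has the coding-strand sequence with T→U.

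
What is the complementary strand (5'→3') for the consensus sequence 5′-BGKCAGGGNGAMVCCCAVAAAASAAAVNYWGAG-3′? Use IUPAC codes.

5'-CTCWRNBTTTSTTTTBTGGGBKTCNCCCTGMCV-3'

Standard pairs A↔T, G↔C; ambiguity codes pair Y↔R, M↔K, W↔W, S↔S, B↔V, N↔N. Complement (VCMGTCCCNCTKBGGGTBTTTTSTTTBNRWCTC), then reverse for 5'→3'.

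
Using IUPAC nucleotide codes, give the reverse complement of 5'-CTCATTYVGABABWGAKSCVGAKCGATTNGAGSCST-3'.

5'-ASGSCTCNAATCGMTCBGSMTCWVTVTCBRAATGAG-3'

Standard pairs A↔T, G↔C; ambiguity codes pair Y↔R, K↔M, W↔W, S↔S, B↔V, N↔N. Complement (GAGTAARBCTVTVWCTMSGBCTMGCTAANCTCSGSA), then reverse for 5'→3'.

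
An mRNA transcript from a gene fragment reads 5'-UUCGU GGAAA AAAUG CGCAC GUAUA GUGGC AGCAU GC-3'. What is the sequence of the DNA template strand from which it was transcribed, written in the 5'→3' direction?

Replace U with T to get the coding DNA strand: TTCGTGGAAAAAATGCGCACGTATAGTGGCAGCATGC. The template strand is its reverse complement (complement AAGCACCTTTTTTACGCGTGCATATCACCGTCGTACG, then reverse).

5'-GCATGCTGCCACTATACGTGCGCATTTTTTCCACGAA-3'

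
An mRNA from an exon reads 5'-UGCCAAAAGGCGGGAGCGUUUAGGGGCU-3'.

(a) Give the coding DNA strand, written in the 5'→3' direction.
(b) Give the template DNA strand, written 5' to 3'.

(a) 5'-TGCCAAAAGGCGGGAGCGTTTAGGGGCT-3'
(b) 5′-AGCCCCTAAACGCTCCCGCCTTTTGGCA-3′

(a) The coding strand matches the mRNA with U→T.
(b) The template strand is the reverse complement of the coding strand.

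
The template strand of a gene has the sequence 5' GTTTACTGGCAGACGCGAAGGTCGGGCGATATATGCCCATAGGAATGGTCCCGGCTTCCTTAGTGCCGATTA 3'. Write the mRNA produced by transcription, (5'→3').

5'-UAAUCGGCACUAAGGAAGCCGGGACCAUUCCUAUGGGCAUAUAUCGCCCGACCUUCGCGUCUGCCAGUAAAC-3'

RNA polymerase reads the template 3'→5' and synthesizes mRNA 5'→3' by base-pairing (A→U, T→A, G↔C). The complement of the template is CAAATGACCGTCTGCGCTTCCAGCCCGCTATATACGGGTATCCTTACCAGGGCCGAAGGAATCACGGCTAAT; antiparallel, so 5'→3' the coding strand is TAATCGGCACTAAGGAAGCCGGGACCATTCCTATGGGCATATATCGCCCGACCTTCGCGTCTGCCAGTAAAC. Replace T with U for the mRNA.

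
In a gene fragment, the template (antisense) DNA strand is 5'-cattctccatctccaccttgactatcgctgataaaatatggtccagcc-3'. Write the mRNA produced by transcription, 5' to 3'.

5'-GGCUGGACCAUAUUUUAUCAGCGAUAGUCAAGGUGGAGAUGGAGAAUG-3'

The mRNA has the sequence of the coding strand (reverse complement of the template) with T→U. Reverse complement of CATTCTCCATCTCCACCTTGACTATCGCTGATAAAATATGGTCCAGCC is GGCTGGACCATATTTTATCAGCGATAGTCAAGGTGGAGATGGAGAATG; then T→U.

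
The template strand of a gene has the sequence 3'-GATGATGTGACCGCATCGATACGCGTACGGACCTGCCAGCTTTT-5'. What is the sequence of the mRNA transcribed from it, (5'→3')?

5'-CUACUACACUGGCGUAGCUAUGCGCAUGCCUGGACGGUCGAAAA-3'

Reading the template 3'→5' as shown, RNA polymerase pairs each base (A→U, T→A, G↔C) to build mRNA 5'→3' directly.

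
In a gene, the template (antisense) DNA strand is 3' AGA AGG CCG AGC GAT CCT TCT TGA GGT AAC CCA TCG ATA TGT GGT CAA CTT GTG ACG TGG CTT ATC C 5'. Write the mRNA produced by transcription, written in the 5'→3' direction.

5'-UCUUCCGGCUCGCUAGGAAGAACUCCAUUGGGUAGCUAUACACCAGUUGAACACUGCACCGAAUAGG-3'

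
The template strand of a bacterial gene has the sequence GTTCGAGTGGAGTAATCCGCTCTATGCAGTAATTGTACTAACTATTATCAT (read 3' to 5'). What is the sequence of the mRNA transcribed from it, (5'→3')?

5'-CAAGCUCACCUCAUUAGGCGAGAUACGUCAUUAACAUGAUUGAUAAUAGUA-3'

Reading the template 3'→5' as shown, RNA polymerase pairs each base (A→U, T→A, G↔C) to build mRNA 5'→3' directly.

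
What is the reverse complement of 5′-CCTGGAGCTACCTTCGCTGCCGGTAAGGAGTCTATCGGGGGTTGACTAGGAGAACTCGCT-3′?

5'-AGCGAGTTCTCCTAGTCAACCCCCGATAGACTCCTTACCGGCAGCGAAGGTAGCTCCAGG-3'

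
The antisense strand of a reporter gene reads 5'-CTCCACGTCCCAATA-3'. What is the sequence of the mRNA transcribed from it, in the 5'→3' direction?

5'-UAUUGGGACGUGGAG-3'

RNA polymerase reads the template 3'→5' and synthesizes mRNA 5'→3' by base-pairing (A→U, T→A, G↔C). The complement of the template is GAGGTGCAGGGTTAT; antiparallel, so 5'→3' the coding strand is TATTGGGACGTGGAG. Replace T with U for the mRNA.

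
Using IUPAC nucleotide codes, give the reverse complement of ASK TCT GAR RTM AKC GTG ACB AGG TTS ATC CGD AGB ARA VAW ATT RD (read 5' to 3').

Standard pairs A↔T, G↔C; ambiguity codes pair R↔Y, M↔K, W↔W, S↔S, B↔V, D↔H. Complement (TSMAGACTYYAKTMGCACTGVTCCAASTAGGCHTCVTYTBTWTAAYH), then reverse for 5'→3'.

5′-HYAATWTBTYTVCTHCGGATSAACCTVGTCACGMTKAYYTCAGAMST-3′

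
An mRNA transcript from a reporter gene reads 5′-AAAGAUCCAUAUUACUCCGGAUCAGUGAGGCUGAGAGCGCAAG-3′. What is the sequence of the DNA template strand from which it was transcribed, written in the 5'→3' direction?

5'-CTTGCGCTCTCAGCCTCACTGATCCGGAGTAATATGGATCTTT-3'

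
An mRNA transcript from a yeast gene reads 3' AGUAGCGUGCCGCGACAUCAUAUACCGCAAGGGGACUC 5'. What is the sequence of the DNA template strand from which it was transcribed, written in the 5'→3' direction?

5'-TCATCGCACGGCGCTGTAGTATATGGCGTTCCCCTGAG-3'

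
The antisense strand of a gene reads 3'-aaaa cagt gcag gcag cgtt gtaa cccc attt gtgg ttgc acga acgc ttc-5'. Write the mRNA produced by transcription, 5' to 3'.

5′-UUUUGUCACGUCCGUCGCAACAUUGGGGUAAACACCAACGUGCUUGCGAAG-3′

Reading the template 3'→5' as shown, RNA polymerase pairs each base (A→U, T→A, G↔C) to build mRNA 5'→3' directly.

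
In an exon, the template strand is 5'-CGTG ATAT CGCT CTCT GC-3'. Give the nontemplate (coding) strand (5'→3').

5′-GCAGAGAGCGATATCACG-3′

The coding strand is complementary and antiparallel to the template: take the complement (A↔T, G↔C) and reverse.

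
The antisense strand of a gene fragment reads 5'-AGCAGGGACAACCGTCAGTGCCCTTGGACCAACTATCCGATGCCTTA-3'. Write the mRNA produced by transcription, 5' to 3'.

5'-UAAGGCAUCGGAUAGUUGGUCCAAGGGCACUGACGGUUGUCCCUGCU-3'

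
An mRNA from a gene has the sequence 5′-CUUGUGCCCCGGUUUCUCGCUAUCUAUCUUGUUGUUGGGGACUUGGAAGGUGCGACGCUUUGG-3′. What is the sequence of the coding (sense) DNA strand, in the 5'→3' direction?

5'-CTTGTGCCCCGGTTTCTCGCTATCTATCTTGTTGTTGGGGACTTGGAAGGTGCGACGCTTTGG-3'

The coding DNA strand has the same 5'→3' sequence as the mRNA with U replaced by T.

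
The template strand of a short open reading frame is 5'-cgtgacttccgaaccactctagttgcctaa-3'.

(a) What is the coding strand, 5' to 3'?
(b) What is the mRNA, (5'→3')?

(a) 5'-TTAGGCAACTAGAGTGGTTCGGAAGTCACG-3'
(b) 5'-UUAGGCAACUAGAGUGGUUCGGAAGUCACG-3'

(a) The coding strand is the reverse complement of the template: complement GCACTGAAGGCTTGGTGAGATCAACGGATT, then reverse.
(b) mRNA has the coding-strand sequence with T→U.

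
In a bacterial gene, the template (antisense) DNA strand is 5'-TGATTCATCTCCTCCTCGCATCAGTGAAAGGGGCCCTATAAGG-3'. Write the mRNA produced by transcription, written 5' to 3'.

5'-CCUUAUAGGGCCCCUUUCACUGAUGCGAGGAGGAGAUGAAUCA-3'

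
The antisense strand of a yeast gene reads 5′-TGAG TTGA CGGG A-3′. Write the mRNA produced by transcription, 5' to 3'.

5'-UCCCGUCAACUCA-3'

RNA polymerase reads the template 3'→5' and synthesizes mRNA 5'→3' by base-pairing (A→U, T→A, G↔C). The complement of the template is ACTCAACTGCCCT; antiparallel, so 5'→3' the coding strand is TCCCGTCAACTCA. Replace T with U for the mRNA.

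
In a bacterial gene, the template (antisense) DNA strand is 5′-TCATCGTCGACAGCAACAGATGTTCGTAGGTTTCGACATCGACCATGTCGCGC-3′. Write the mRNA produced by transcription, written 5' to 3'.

5′-GCGCGACAUGGUCGAUGUCGAAACCUACGAACAUCUGUUGCUGUCGACGAUGA-3′

RNA polymerase reads the template 3'→5' and synthesizes mRNA 5'→3' by base-pairing (A→U, T→A, G↔C). The complement of the template is AGTAGCAGCTGTCGTTGTCTACAAGCATCCAAAGCTGTAGCTGGTACAGCGCG; antiparallel, so 5'→3' the coding strand is GCGCGACATGGTCGATGTCGAAACCTACGAACATCTGTTGCTGTCGACGATGA. Replace T with U for the mRNA.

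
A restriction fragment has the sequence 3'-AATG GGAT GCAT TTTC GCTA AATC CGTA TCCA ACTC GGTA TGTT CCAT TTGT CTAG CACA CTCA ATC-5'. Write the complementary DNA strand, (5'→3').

5′-TTACCCTACGTAAAAGCGATTTAGGCATAGGTTGAGCCATACAAGGTAAACAGATCGTGTGAGTTAG-3′

The strand is given 3'→5', so its complement runs 5'→3' in the same left-to-right order: pair each base A↔T, G↔C.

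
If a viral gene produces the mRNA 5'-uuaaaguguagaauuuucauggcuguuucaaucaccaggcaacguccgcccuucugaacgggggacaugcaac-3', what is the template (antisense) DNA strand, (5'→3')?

5'-GTTGCATGTCCCCCGTTCAGAAGGGCGGACGTTGCCTGGTGATTGAAACAGCCATGAAAATTCTACACTTTAA-3'

Replace U with T to get the coding DNA strand: TTAAAGTGTAGAATTTTCATGGCTGTTTCAATCACCAGGCAACGTCCGCCCTTCTGAACGGGGGACATGCAAC. The template strand is its reverse complement (complement AATTTCACATCTTAAAAGTACCGACAAAGTTAGTGGTCCGTTGCAGGCGGGAAGACTTGCCCCCTGTACGTTG, then reverse).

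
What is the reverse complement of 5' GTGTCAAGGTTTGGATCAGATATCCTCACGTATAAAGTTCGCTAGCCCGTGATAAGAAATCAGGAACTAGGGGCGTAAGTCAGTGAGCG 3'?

5'-CGCTCACTGACTTACGCCCCTAGTTCCTGATTTCTTATCACGGGCTAGCGAACTTTATACGTGAGGATATCTGATCCAAACCTTGACAC-3'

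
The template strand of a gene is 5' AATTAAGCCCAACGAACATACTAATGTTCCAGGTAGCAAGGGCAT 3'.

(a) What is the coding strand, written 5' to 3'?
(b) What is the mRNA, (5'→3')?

(a) 5'-ATGCCCTTGCTACCTGGAACATTAGTATGTTCGTTGGGCTTAATT-3'
(b) 5'-AUGCCCUUGCUACCUGGAACAUUAGUAUGUUCGUUGGGCUUAAUU-3'

(a) The coding strand is the reverse complement of the template: complement TTAATTCGGGTTGCTTGTATGATTACAAGGTCCATCGTTCCCGTA, then reverse.
(b) mRNA has the coding-strand sequence with T→U.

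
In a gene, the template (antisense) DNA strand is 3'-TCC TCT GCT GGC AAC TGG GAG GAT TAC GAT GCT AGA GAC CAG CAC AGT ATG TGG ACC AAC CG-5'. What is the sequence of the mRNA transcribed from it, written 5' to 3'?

Reading the template 3'→5' as shown, RNA polymerase pairs each base (A→U, T→A, G↔C) to build mRNA 5'→3' directly.

5′-AGGAGACGACCGUUGACCCUCCUAAUGCUACGAUCUCUGGUCGUGUCAUACACCUGGUUGGC-3′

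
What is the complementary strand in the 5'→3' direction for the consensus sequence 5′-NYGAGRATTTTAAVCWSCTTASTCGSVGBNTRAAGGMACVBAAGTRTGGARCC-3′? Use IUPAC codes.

5′-GGYTCCAYACTTVBGTKCCTTYANVCBSCGASTAAGSWGBTTAAAATYCTCRN-3′

Standard pairs A↔T, G↔C; ambiguity codes pair R↔Y, M↔K, W↔W, S↔S, B↔V, N↔N. Complement (NRCTCYTAAAATTBGWSGAATSAGCSBCVNAYTTCCKTGBVTTCAYACCTYGG), then reverse for 5'→3'.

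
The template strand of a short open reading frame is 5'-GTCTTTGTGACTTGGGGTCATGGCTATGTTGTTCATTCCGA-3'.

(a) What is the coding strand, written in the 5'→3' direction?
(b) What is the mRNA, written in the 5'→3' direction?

(a) 5′-TCGGAATGAACAACATAGCCATGACCCCAAGTCACAAAGAC-3′
(b) 5'-UCGGAAUGAACAACAUAGCCAUGACCCCAAGUCACAAAGAC-3'

(a) The coding strand is the reverse complement of the template: complement CAGAAACACTGAACCCCAGTACCGATACAACAAGTAAGGCT, then reverse.
(b) mRNA has the coding-strand sequence with T→U.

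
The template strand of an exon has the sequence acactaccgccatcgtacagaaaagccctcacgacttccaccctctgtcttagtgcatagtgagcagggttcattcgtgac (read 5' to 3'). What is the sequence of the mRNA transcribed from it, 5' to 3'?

5'-GUCACGAAUGAACCCUGCUCACUAUGCACUAAGACAGAGGGUGGAAGUCGUGAGGGCUUUUCUGUACGAUGGCGGUAGUGU-3'

RNA polymerase reads the template 3'→5' and synthesizes mRNA 5'→3' by base-pairing (A→U, T→A, G↔C). The complement of the template is TGTGATGGCGGTAGCATGTCTTTTCGGGAGTGCTGAAGGTGGGAGACAGAATCACGTATCACTCGTCCCAAGTAAGCACTG; antiparallel, so 5'→3' the coding strand is GTCACGAATGAACCCTGCTCACTATGCACTAAGACAGAGGGTGGAAGTCGTGAGGGCTTTTCTGTACGATGGCGGTAGTGT. Replace T with U for the mRNA.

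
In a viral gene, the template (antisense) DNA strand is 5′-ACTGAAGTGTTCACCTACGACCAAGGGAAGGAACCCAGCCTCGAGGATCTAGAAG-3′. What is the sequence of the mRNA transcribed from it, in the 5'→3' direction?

5'-CUUCUAGAUCCUCGAGGCUGGGUUCCUUCCCUUGGUCGUAGGUGAACACUUCAGU-3'

RNA polymerase reads the template 3'→5' and synthesizes mRNA 5'→3' by base-pairing (A→U, T→A, G↔C). The complement of the template is TGACTTCACAAGTGGATGCTGGTTCCCTTCCTTGGGTCGGAGCTCCTAGATCTTC; antiparallel, so 5'→3' the coding strand is CTTCTAGATCCTCGAGGCTGGGTTCCTTCCCTTGGTCGTAGGTGAACACTTCAGT. Replace T with U for the mRNA.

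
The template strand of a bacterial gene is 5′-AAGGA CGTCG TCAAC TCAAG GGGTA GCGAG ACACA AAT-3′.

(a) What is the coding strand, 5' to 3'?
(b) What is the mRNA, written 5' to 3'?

(a) 5'-ATTTGTGTCTCGCTACCCCTTGAGTTGACGACGTCCTT-3'
(b) 5'-AUUUGUGUCUCGCUACCCCUUGAGUUGACGACGUCCUU-3'

(a) The coding strand is the reverse complement of the template: complement TTCCTGCAGCAGTTGAGTTCCCCATCGCTCTGTGTTTA, then reverse.
(b) mRNA has the coding-strand sequence with T→U.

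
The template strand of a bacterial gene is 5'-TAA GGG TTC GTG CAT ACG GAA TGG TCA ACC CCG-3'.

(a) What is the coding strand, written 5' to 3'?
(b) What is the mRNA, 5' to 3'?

(a) 5'-CGGGGTTGACCATTCCGTATGCACGAACCCTTA-3'
(b) 5′-CGGGGUUGACCAUUCCGUAUGCACGAACCCUUA-3′

(a) The coding strand is the reverse complement of the template: complement ATTCCCAAGCACGTATGCCTTACCAGTTGGGGC, then reverse.
(b) mRNA has the coding-strand sequence with T→U.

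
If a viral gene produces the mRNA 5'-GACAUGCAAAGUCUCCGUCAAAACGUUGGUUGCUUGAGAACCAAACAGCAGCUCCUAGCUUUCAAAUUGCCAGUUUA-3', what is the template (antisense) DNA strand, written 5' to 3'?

Replace U with T to get the coding DNA strand: GACATGCAAAGTCTCCGTCAAAACGTTGGTTGCTTGAGAACCAAACAGCAGCTCCTAGCTTTCAAATTGCCAGTTTA. The template strand is its reverse complement (complement CTGTACGTTTCAGAGGCAGTTTTGCAACCAACGAACTCTTGGTTTGTCGTCGAGGATCGAAAGTTTAACGGTCAAAT, then reverse).

5'-TAAACTGGCAATTTGAAAGCTAGGAGCTGCTGTTTGGTTCTCAAGCAACCAACGTTTTGACGGAGACTTTGCATGTC-3'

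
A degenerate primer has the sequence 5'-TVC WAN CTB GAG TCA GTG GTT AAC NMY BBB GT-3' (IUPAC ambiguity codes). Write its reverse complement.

5′-ACVVVRKNGTTAACCACTGACTCVAGNTWGBA-3′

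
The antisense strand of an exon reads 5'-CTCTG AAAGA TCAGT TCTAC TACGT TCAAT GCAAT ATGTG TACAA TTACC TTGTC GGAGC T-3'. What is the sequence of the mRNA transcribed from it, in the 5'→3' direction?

5′-AGCUCCGACAAGGUAAUUGUACACAUAUUGCAUUGAACGUAGUAGAACUGAUCUUUCAGAG-3′

RNA polymerase reads the template 3'→5' and synthesizes mRNA 5'→3' by base-pairing (A→U, T→A, G↔C). The complement of the template is GAGACTTTCTAGTCAAGATGATGCAAGTTACGTTATACACATGTTAATGGAACAGCCTCGA; antiparallel, so 5'→3' the coding strand is AGCTCCGACAAGGTAATTGTACACATATTGCATTGAACGTAGTAGAACTGATCTTTCAGAG. Replace T with U for the mRNA.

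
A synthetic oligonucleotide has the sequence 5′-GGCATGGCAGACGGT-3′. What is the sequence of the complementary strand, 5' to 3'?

5'-ACCGTCTGCCATGCC-3'

The complement of GGCATGGCAGACGGT is CCGTACCGTCTGCCA (A↔T, G↔C). DNA strands are antiparallel, so the complementary strand runs 3'→5'; reversing gives the 5'→3' form.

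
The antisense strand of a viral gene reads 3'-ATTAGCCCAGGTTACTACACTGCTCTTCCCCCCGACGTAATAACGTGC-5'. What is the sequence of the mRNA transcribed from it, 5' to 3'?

Reading the template 3'→5' as shown, RNA polymerase pairs each base (A→U, T→A, G↔C) to build mRNA 5'→3' directly.

5′-UAAUCGGGUCCAAUGAUGUGACGAGAAGGGGGGCUGCAUUAUUGCACG-3′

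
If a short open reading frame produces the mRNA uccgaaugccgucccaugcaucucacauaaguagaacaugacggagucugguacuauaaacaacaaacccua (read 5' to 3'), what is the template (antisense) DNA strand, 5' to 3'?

Replace U with T to get the coding DNA strand: TCCGAATGCCGTCCCATGCATCTCACATAAGTAGAACATGACGGAGTCTGGTACTATAAACAACAAACCCTA. The template strand is its reverse complement (complement AGGCTTACGGCAGGGTACGTAGAGTGTATTCATCTTGTACTGCCTCAGACCATGATATTTGTTGTTTGGGAT, then reverse).

5'-TAGGGTTTGTTGTTTATAGTACCAGACTCCGTCATGTTCTACTTATGTGAGATGCATGGGACGGCATTCGGA-3'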